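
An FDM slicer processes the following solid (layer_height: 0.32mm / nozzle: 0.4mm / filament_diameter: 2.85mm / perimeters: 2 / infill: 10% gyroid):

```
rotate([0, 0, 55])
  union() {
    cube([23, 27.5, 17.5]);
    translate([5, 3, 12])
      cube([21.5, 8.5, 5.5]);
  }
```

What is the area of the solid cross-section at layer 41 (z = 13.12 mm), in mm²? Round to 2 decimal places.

At z = 13.12 mm: the 23×27.5 cube contributes its full rectangle (area 632.50 mm²); the cube at (5, 3) (footprint 21.5×8.5) is included at this height (area 182.75 mm²); Combining (union): the regions partially overlap — summed areas 815.25 mm² minus the doubly-counted overlap 153.00 mm² gives 662.25 mm² — area = 662.25 mm²; (whole slice rotated 55° about Z — lengths, areas and connectivity unchanged). Overall, the cross-section is a single solid region. Net area = 662.25 mm².

662.25 mm²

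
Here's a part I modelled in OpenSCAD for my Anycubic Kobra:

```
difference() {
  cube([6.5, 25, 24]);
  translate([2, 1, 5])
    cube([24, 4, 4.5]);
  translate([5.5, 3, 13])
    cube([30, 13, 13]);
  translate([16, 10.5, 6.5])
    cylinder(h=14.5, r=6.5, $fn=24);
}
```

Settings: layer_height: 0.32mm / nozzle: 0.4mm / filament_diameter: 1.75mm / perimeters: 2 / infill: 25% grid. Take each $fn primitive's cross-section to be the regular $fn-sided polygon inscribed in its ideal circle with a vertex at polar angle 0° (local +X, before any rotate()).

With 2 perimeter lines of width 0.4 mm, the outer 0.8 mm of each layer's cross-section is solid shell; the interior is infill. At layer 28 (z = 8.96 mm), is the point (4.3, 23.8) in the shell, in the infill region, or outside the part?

infill

At z = 8.96 mm: the 6.5×25 cube contributes its full rectangle; the cube at (2, 1) is present — its section is the full 24×4 rectangle; the cube at (5.5, 3) does not reach this height (z outside [13, 26]); the r=6.5 cylinder at (16, 10.5) contributes a regular 24-gon of circumradius 6.5; Taking the first minus the rest: starting from the 6.5×25 cube, the 24×4 cube at (2, 1) partially overlaps it — only the 18.00 mm² overlap (of its 96.00 mm²) is removed, clipping the outline; the r=6.5 cylinder at (16, 10.5) misses the remaining region (no effect) — 1 connected region. Overall, the cross-section is a single solid region. The nearest boundary edge runs (0.00, 25.00)→(6.50, 25.00); distance from the point to it = 1.20 mm. The point is inside the cross-section and 1.20 mm from the nearest boundary — more than the 0.8 mm shell width (2 × 0.4), so it's in the infill interior.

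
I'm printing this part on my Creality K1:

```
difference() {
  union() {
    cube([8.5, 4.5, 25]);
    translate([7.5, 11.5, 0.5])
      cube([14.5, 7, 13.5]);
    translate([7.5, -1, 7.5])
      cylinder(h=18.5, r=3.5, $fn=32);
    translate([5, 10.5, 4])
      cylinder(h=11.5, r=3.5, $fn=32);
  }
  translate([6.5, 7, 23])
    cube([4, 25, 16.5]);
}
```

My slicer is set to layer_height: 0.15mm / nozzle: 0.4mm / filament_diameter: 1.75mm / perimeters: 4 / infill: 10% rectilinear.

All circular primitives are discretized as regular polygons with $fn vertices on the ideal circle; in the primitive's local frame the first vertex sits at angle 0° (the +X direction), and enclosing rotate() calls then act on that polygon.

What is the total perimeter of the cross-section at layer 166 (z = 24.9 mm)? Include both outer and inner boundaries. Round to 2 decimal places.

35.79 mm

At z = 24.9 mm: the 8.5×4.5 cube contributes its full rectangle (perimeter 26.00 mm); the cube at (7.5, 11.5) does not reach this height (z outside [0.5, 14]); the r=3.5 cylinder at (7.5, -1) gives a regular 32-gon of circumradius 3.5 (constant along its height) (perimeter = 2·32·3.500·sin(180°/32) = 21.96 mm); the cylinder at (5, 10.5) is absent (z outside [4, 15.5]); Merging all regions: the regions partially overlap (shared area 8.56 mm²), so the edge portions inside another operand are dropped and the merged outline is re-measured after clipping — boundary = 35.79 mm; the cube at (6.5, 7) (footprint 4×25) is included at this height (perimeter 58.00 mm); After the difference (first − rest): starting from the result so far, the 4×25 cube at (6.5, 7) misses the remaining region (no effect) — boundary = 35.79 mm. Overall, the cross-section is a single solid region. Total boundary length (outer) = 35.79 mm.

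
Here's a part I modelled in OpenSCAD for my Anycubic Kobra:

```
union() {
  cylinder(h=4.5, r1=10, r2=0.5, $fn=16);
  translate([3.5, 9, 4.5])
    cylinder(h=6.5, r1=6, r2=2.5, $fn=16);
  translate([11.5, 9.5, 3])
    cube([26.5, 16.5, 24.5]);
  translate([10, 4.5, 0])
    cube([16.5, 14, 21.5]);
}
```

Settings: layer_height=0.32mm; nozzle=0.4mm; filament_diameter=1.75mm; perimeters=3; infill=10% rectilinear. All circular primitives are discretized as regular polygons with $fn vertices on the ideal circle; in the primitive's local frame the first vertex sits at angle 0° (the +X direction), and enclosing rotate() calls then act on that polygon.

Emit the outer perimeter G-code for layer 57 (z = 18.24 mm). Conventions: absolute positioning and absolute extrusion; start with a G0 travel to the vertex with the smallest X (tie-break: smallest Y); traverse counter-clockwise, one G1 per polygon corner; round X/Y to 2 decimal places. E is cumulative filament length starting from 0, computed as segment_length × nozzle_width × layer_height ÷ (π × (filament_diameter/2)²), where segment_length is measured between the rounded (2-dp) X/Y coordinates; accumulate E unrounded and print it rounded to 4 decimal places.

G0 X10.00 Y4.50 Z18.24
G1 X26.50 Y4.50 E0.8781
G1 X26.50 Y9.50 E1.1441
G1 X38.00 Y9.50 E1.7561
G1 X38.00 Y26.00 E2.6342
G1 X11.50 Y26.00 E4.0444
G1 X11.50 Y18.50 E4.4436
G1 X10.00 Y18.50 E4.5234
G1 X10.00 Y4.50 E5.2684

At z = 18.24 mm: the cone is not intersected at this z (z outside [0, 4.5]); the cone at (3.5, 9) does not reach this height (z outside [4.5, 11]); the cube at (11.5, 9.5) is present — its section is the full 26.5×16.5 rectangle; the cube at (10, 4.5) is present — its section is the full 16.5×14 rectangle; Merging all regions: the regions partially overlap (shared area 135.00 mm²), so overlapping operands fuse into one piece — 1 connected region. The outline is a single polygon with 8 vertices. Extrusion per mm of travel: 0.4 × 0.32 / (π × 0.875²) = 0.053216. Accumulating E over each segment gives final E = 5.2684.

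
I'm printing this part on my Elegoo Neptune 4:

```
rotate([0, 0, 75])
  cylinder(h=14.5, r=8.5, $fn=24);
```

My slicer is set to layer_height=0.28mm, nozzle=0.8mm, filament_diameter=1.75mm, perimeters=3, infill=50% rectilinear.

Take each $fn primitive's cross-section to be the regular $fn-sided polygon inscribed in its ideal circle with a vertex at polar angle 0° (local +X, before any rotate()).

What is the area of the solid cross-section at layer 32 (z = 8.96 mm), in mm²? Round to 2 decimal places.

224.40 mm²

At z = 8.96 mm: the r=8.5 cylinder contributes a regular 24-gon of circumradius 8.5 (area = (24/2)·8.500²·sin(360°/24) = 224.40 mm²); (rotated 75° about Z; rotation is an isometry so areas/perimeters/island counts are preserved). Overall, the cross-section is a single solid region. Net area = 224.40 mm².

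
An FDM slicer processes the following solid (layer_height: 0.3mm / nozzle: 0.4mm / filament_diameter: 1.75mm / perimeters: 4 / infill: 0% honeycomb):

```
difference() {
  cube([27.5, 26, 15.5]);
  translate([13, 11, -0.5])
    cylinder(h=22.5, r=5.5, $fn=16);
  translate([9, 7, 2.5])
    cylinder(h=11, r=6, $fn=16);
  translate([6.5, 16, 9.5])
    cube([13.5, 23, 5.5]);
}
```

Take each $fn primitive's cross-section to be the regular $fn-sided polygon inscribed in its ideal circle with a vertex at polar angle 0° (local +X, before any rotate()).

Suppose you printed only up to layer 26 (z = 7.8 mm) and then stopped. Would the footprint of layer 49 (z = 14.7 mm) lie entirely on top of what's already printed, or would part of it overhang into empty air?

part overhangs

Compare the two slices. At z = 7.8: the cube is present — its section is the full 27.5×26 rectangle (area 715.00 mm²); the r=5.5 cylinder at (13, 11) gives a regular 16-gon of circumradius 5.5 (constant along its height) (area = (16/2)·5.500²·sin(360°/16) = 92.61 mm²); the cylinder at (9, 7): section is a regular 16-gon, circumradius r=6 (area = (16/2)·6.000²·sin(360°/16) = 110.21 mm²); the cube at (6.5, 16) is absent (z outside [9.5, 15]); After the difference (first − rest): starting from the 27.5×26 cube (715.00 mm²), the r=5.5 cylinder at (13, 11) lies wholly inside it (removes its full 92.61 mm² and its 34.34 mm outline becomes a hole wall); the r=6 cylinder at (9, 7) partially overlaps it — only the 70.55 mm² overlap (of its 110.21 mm²) is removed, clipping the outline — area = 551.84 mm². At z = 14.7: the cube is present — its section is the full 27.5×26 rectangle (area 715.00 mm²); the r=5.5 cylinder at (13, 11) contributes a regular 16-gon of circumradius 5.5 (area = (16/2)·5.500²·sin(360°/16) = 92.61 mm²); the cylinder at (9, 7) is absent (z outside [2.5, 13.5]); the cube at (6.5, 16) is present — its section is the full 13.5×23 rectangle (area 310.50 mm²); Taking the first minus the rest: starting from the 27.5×26 cube (715.00 mm²), the r=5.5 cylinder at (13, 11) lies wholly inside it (removes its full 92.61 mm² and its 34.34 mm outline becomes a hole wall); the 13.5×23 cube at (6.5, 16) partially overlaps it — only the 133.77 mm² overlap (of its 310.50 mm²) is removed, clipping the outline — area = 488.62 mm². Checking containment: at z = 14.7 the cross-section extends beyond the z = 7.8 cross-section by about 70.55 mm².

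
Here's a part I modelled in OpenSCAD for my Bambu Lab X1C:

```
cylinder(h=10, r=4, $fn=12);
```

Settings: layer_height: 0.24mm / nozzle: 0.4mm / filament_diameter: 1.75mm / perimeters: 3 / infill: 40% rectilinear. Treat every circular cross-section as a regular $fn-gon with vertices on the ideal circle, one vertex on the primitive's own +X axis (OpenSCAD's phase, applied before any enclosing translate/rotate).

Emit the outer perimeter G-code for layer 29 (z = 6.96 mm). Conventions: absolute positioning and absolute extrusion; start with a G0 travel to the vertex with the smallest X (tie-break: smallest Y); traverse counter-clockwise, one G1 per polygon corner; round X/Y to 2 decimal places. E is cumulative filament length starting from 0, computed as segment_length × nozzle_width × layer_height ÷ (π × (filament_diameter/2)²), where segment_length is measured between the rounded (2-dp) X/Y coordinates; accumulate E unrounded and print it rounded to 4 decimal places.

G0 X-4.00 Y0.00 Z6.96
G1 X-3.46 Y-2.00 E0.0827
G1 X-2.00 Y-3.46 E0.1651
G1 X0.00 Y-4.00 E0.2478
G1 X2.00 Y-3.46 E0.3305
G1 X3.46 Y-2.00 E0.4129
G1 X4.00 Y0.00 E0.4955
G1 X3.46 Y2.00 E0.5782
G1 X2.00 Y3.46 E0.6606
G1 X0.00 Y4.00 E0.7433
G1 X-2.00 Y3.46 E0.8260
G1 X-3.46 Y2.00 E0.9084
G1 X-4.00 Y0.00 E0.9911

At z = 6.96 mm: the r=4 cylinder gives a regular 12-gon of circumradius 4 (constant along its height). The outline is a single polygon with 12 vertices. Extrusion per mm of travel: 0.4 × 0.24 / (π × 0.875²) = 0.039912. Accumulating E over each segment gives final E = 0.9911.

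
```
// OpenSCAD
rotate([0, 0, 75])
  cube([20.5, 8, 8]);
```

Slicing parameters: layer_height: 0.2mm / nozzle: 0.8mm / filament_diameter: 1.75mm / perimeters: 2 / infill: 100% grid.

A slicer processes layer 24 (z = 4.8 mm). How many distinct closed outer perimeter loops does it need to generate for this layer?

1

At z = 4.8 mm: the cube is present — its section is the full 20.5×8 rectangle; (whole slice rotated 75° about Z — lengths, areas and connectivity unchanged). The result has 1 disconnected region.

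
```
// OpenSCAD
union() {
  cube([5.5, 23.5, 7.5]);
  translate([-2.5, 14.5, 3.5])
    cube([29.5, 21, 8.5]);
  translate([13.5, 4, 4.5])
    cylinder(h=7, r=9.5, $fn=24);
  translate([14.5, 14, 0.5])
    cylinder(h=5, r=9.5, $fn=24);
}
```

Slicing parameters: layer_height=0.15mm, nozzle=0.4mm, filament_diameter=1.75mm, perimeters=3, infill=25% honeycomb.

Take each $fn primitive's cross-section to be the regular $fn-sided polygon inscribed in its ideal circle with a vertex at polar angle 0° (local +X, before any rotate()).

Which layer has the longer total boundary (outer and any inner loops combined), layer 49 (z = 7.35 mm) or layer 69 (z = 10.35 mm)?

Layer 49 (z = 7.35): the cube is present — its section is the full 5.5×23.5 rectangle (perimeter 58.00 mm); the 29.5×21 cube at (-2.5, 14.5) contributes its full rectangle (perimeter 101.00 mm); the cylinder at (13.5, 4): section is a regular 24-gon, circumradius r=9.5 (perimeter = 2·24·9.500·sin(180°/24) = 59.52 mm); the cylinder at (14.5, 14) is absent (z outside [0.5, 5.5]); Merging all regions: the regions partially overlap (shared area 59.04 mm²), so the edge portions inside another operand are dropped and the merged outline is re-measured after clipping — boundary = 170.45 mm. So its perimeter = 170.45 mm. Layer 69 (z = 10.35): the cube is not intersected at this z (z outside [0, 7.5]); the cube at (-2.5, 14.5) is present — its section is the full 29.5×21 rectangle (perimeter 101.00 mm); the r=9.5 cylinder at (13.5, 4) gives a regular 24-gon of circumradius 9.5 (constant along its height) (perimeter = 2·24·9.500·sin(180°/24) = 59.52 mm); the cylinder at (14.5, 14) does not reach this height (z outside [0.5, 5.5]); Taking the union: the 2 present regions are separate (no shared area or edge), so areas and boundary lengths simply add and each stays a separate island — boundary = 160.52 mm. So its perimeter = 160.52 mm. Layer 49 is larger (170.45 vs 160.52 mm).

layer 49 (z = 7.35 mm)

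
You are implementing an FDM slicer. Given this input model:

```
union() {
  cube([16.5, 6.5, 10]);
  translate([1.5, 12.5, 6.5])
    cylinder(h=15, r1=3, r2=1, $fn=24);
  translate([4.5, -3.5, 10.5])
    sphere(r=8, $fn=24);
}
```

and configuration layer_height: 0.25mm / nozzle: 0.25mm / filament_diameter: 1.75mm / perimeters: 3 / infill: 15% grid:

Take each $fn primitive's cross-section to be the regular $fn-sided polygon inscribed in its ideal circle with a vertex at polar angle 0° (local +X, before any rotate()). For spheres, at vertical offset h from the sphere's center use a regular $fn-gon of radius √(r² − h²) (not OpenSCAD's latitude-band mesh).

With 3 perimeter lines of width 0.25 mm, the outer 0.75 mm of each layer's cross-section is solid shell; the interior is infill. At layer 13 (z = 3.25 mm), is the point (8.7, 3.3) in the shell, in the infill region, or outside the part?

At z = 3.25 mm: the cube (footprint 16.5×6.5) is included at this height; the cone at (1.5, 12.5) is not intersected at this z (z outside [6.5, 21.5]); the sphere at (4.5, -3.5): section is a regular 24-gon, circumradius = √(r²−h²) = √(8²−7.25²) = 3.382; Merging all regions: the 2 present regions are separate (no shared area or edge), so areas and boundary lengths simply add and each stays a separate island — 2 connected regions. Overall, the cross-section has 2 separate islands. The nearest boundary edge runs (0.00, 6.50)→(16.50, 6.50); distance from the point to it = 3.20 mm. (Shell/infill is judged within the island containing the point — the largest one.) The point is inside the cross-section and 3.20 mm from the nearest boundary — more than the 0.75 mm shell width (3 × 0.25), so it's in the infill interior.

infill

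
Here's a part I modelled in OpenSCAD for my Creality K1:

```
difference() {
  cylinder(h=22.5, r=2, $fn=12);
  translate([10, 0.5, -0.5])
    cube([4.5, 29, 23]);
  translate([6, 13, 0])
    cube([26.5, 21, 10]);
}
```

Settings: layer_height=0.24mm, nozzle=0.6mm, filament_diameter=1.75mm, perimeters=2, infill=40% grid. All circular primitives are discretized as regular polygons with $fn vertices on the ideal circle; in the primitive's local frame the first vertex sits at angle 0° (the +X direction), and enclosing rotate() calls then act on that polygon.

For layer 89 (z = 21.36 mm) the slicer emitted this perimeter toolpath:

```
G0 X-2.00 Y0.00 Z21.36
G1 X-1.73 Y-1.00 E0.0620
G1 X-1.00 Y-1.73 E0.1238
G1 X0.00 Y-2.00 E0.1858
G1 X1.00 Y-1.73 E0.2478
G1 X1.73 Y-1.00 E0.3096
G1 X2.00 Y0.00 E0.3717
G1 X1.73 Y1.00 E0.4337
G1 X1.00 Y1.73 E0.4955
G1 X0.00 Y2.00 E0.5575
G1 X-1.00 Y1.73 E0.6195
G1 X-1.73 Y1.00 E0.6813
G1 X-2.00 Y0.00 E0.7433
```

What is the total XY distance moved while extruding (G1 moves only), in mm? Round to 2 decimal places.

12.42 mm

Sum the Euclidean lengths of each G1 segment: total = 12.42 mm.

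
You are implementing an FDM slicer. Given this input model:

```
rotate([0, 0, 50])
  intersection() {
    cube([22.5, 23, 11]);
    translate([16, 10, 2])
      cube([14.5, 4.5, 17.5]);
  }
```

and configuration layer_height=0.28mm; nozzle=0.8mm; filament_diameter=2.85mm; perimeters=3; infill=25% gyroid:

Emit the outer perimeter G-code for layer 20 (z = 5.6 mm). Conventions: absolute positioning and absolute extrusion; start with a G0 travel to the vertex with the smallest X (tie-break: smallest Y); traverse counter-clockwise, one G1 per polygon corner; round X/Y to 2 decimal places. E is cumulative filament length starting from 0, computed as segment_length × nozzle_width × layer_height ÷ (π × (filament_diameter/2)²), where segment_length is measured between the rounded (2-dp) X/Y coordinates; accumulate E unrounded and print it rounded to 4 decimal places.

G0 X-0.82 Y21.58 Z5.60
G1 X2.62 Y18.68 E0.1580
G1 X6.80 Y23.66 E0.3863
G1 X3.36 Y26.56 E0.5443
G1 X-0.82 Y21.58 E0.7726

At z = 5.6 mm: the cube is present — its section is the full 22.5×23 rectangle; the cube at (16, 10) (footprint 14.5×4.5) is included at this height; Keeping only the common overlap: the 14.5×4.5 cube at (16, 10) partially overlaps the 22.5×23 cube; clipping to the common part keeps 29.25 mm² — 1 connected region; (rotated 50° about Z; rotation is an isometry so areas/perimeters/island counts are preserved). The outline is a single polygon with 4 vertices. Extrusion per mm of travel: 0.8 × 0.28 / (π × 1.425²) = 0.035113. Accumulating E over each segment gives final E = 0.7726.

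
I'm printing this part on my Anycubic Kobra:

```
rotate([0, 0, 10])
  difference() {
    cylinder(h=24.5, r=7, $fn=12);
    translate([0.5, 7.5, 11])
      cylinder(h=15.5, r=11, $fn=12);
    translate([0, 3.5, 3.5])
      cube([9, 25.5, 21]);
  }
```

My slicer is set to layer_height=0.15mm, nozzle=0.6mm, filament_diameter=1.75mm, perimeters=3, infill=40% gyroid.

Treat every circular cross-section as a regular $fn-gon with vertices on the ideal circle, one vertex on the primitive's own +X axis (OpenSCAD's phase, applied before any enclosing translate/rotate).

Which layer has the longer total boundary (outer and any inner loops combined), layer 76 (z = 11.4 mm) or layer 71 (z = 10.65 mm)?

Layer 76 (z = 11.4): the cylinder: section is a regular 12-gon, circumradius r=7 (perimeter = 2·12·7.000·sin(180°/12) = 43.48 mm); the r=11 cylinder at (0.5, 7.5) gives a regular 12-gon of circumradius 11 (constant along its height) (perimeter = 2·12·11.000·sin(180°/12) = 68.33 mm); the cube at (0, 3.5) (footprint 9×25.5) is included at this height (perimeter 69.00 mm); Taking the first minus the rest: starting from the r=7 cylinder, the r=11 cylinder at (0.5, 7.5) partially overlaps it — only the 107.28 mm² overlap (of its 363.00 mm²) is removed, clipping the outline; the 9×25.5 cube at (0, 3.5) misses the remaining region (no effect) — boundary = 35.34 mm; (rotated 10° about Z; rotation is an isometry so areas/perimeters/island counts are preserved). So its perimeter = 35.34 mm. Layer 71 (z = 10.65): the r=7 cylinder contributes a regular 12-gon of circumradius 7 (perimeter = 2·12·7.000·sin(180°/12) = 43.48 mm); the cylinder at (0.5, 7.5) is not intersected at this z (z outside [11, 26.5]); the cube at (0, 3.5) is present — its section is the full 9×25.5 rectangle (perimeter 69.00 mm); After the difference (first − rest): starting from the r=7 cylinder, the 9×25.5 cube at (0, 3.5) partially overlaps it — only the 13.89 mm² overlap (of its 229.50 mm²) is removed, clipping the outline — boundary = 45.80 mm; (whole slice rotated 10° about Z — lengths, areas and connectivity unchanged). So its perimeter = 45.80 mm. Layer 71 is larger (45.80 vs 35.34 mm).

layer 71 (z = 10.65 mm)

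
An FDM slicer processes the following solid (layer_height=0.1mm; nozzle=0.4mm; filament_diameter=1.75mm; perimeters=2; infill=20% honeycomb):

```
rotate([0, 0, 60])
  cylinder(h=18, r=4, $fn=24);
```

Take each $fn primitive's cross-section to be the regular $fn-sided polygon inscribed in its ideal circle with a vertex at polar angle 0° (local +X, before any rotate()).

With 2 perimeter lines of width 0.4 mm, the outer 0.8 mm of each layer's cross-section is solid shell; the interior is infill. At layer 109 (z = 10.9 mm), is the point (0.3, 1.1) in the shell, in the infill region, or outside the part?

infill

At z = 10.9 mm: the r=4 cylinder gives a regular 24-gon of circumradius 4 (constant along its height); (rotated 60° about Z; rotation is an isometry so areas/perimeters/island counts are preserved). Overall, the cross-section is a single solid region. Undo the 60° rotation: the query point maps to (1.103, 0.290) in the un-rotated model frame. The nearest boundary edge runs (4.00, 0.00)→(3.86, 1.04); distance from the point to it = 2.83 mm. The point is inside the cross-section and 2.83 mm from the nearest boundary — more than the 0.8 mm shell width (2 × 0.4), so it's in the infill interior.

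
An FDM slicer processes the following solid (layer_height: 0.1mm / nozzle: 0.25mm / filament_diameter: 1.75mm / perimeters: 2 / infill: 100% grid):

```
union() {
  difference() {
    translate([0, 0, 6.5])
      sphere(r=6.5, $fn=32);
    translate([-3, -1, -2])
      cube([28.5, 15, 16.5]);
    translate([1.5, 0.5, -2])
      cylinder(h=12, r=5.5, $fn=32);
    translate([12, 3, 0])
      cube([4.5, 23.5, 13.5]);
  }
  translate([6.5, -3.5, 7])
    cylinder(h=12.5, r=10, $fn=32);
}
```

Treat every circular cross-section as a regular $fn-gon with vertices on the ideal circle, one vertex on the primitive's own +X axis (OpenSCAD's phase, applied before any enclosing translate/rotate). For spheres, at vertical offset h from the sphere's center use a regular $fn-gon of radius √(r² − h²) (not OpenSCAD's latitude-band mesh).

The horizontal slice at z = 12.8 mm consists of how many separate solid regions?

1

At z = 12.8 mm: the sphere: section is a regular 32-gon, circumradius = √(r²−h²) = √(6.5²−6.3²) = 1.600; the cube at (-3, -1) (footprint 28.5×15) is included at this height; the cylinder at (1.5, 0.5) is absent (z outside [-2, 10]); the 4.5×23.5 cube at (12, 3) contributes its full rectangle; After the difference (first − rest): starting from the r=6.5 sphere, the 28.5×15 cube at (-3, -1) partially overlaps it — only the 6.96 mm² overlap (of its 427.50 mm²) is removed, clipping the outline; the 4.5×23.5 cube at (12, 3) misses the remaining region (no effect) — 1 connected region; the r=10 cylinder at (6.5, -3.5) gives a regular 32-gon of circumradius 10 (constant along its height); Merging all regions: the result so far lies entirely inside the r=10 cylinder at (6.5, -3.5), so the union is just the r=10 cylinder at (6.5, -3.5) — 1 connected region. The result has 1 disconnected region.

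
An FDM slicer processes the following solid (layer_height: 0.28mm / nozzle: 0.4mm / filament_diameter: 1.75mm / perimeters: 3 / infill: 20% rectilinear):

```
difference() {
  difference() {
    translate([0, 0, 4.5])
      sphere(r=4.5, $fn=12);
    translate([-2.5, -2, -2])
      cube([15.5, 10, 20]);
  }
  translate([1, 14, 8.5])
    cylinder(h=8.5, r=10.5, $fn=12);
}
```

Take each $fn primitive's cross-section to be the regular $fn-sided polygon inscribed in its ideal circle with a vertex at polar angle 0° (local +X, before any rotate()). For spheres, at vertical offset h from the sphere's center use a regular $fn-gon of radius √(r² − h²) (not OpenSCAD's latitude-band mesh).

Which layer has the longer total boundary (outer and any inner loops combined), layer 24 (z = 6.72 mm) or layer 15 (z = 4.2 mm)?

layer 15 (z = 4.2 mm)

Layer 24 (z = 6.72): the sphere: section is a regular 12-gon, circumradius = √(r²−h²) = √(4.5²−2.22²) = 3.914 (perimeter = 2·12·3.914·sin(180°/12) = 24.31 mm); the cube at (-2.5, -2) is present — its section is the full 15.5×10 rectangle (perimeter 51.00 mm); After the difference (first − rest): starting from the r=4.5 sphere, the 15.5×10 cube at (-2.5, -2) partially overlaps it — only the 32.62 mm² overlap (of its 155.00 mm²) is removed, clipping the outline — boundary = 24.05 mm; the cylinder at (1, 14) is not intersected at this z (z outside [8.5, 17]); After the difference (first − rest): none of the subtracted shapes is present at this height, so that combined region is unchanged — boundary = 24.05 mm. So its perimeter = 24.05 mm. Layer 15 (z = 4.2): the r=4.5 sphere slices to a regular 12-gon of circumradius 4.490 (√(r²−h²) with h=0.3 from center) (perimeter = 2·12·4.490·sin(180°/12) = 27.89 mm); the cube at (-2.5, -2) is present — its section is the full 15.5×10 rectangle (perimeter 51.00 mm); After the difference (first − rest): starting from the r=4.5 sphere, the 15.5×10 cube at (-2.5, -2) partially overlaps it — only the 38.93 mm² overlap (of its 155.00 mm²) is removed, clipping the outline — boundary = 28.25 mm; the cylinder at (1, 14) is absent (z outside [8.5, 17]); After the difference (first − rest): none of the subtracted shapes is present at this height, so the result so far is unchanged — boundary = 28.25 mm. So its perimeter = 28.25 mm. Layer 15 is larger (28.25 vs 24.05 mm).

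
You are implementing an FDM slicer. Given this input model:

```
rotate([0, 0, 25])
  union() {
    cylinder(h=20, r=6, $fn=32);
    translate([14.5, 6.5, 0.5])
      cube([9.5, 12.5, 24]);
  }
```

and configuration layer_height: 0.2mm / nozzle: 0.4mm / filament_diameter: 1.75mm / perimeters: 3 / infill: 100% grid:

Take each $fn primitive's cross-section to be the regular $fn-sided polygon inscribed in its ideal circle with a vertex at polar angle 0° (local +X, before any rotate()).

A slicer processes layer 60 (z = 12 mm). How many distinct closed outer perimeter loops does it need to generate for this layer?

2

At z = 12 mm: the cylinder: section is a regular 32-gon, circumradius r=6; the 9.5×12.5 cube at (14.5, 6.5) contributes its full rectangle; Taking the union: the 2 present regions are separate (no shared area or edge), so areas and boundary lengths simply add and each stays a separate island — 2 connected regions; (rotated 25° about Z; rotation is an isometry so areas/perimeters/island counts are preserved). The result has 2 disconnected regions.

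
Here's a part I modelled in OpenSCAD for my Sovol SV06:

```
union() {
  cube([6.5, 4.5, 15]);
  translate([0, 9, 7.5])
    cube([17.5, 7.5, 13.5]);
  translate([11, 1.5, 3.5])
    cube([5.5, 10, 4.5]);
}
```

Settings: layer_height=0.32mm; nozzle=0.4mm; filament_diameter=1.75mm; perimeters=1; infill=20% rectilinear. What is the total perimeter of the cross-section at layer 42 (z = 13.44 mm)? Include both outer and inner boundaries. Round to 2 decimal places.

At z = 13.44 mm: the cube (footprint 6.5×4.5) is included at this height (perimeter 22.00 mm); the 17.5×7.5 cube at (0, 9) contributes its full rectangle (perimeter 50.00 mm); the cube at (11, 1.5) is absent (z outside [3.5, 8]); Merging all regions: the 2 present regions are separate (no shared area or edge), so areas and boundary lengths simply add and each stays a separate island — boundary = 72.00 mm. Overall, the cross-section has 2 separate islands. Total boundary length (outer) = 72.00 mm.

72.00 mm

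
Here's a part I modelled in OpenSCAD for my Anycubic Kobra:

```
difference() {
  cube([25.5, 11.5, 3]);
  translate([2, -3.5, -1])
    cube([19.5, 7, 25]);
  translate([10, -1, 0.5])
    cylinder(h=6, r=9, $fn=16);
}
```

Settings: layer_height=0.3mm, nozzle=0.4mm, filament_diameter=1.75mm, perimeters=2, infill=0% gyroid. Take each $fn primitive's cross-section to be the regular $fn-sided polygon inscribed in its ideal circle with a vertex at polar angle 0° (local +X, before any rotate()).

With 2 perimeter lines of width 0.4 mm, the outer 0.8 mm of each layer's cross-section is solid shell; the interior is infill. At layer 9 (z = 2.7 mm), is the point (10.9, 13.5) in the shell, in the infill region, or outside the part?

outside

At z = 2.7 mm: the cube is present — its section is the full 25.5×11.5 rectangle; the cube at (2, -3.5) (footprint 19.5×7) is included at this height; the cylinder at (10, -1): section is a regular 16-gon, circumradius r=9; After the difference (first − rest): starting from the 25.5×11.5 cube, the 19.5×7 cube at (2, -3.5) partially overlaps it — only the 68.25 mm² overlap (of its 136.50 mm²) is removed, clipping the outline; the r=9 cylinder at (10, -1) partially overlaps it — only the 48.98 mm² overlap (of its 247.98 mm²) is removed, clipping the outline — 1 connected region. Overall, the cross-section is a single solid region. The nearest boundary edge runs (0.00, 11.50)→(25.50, 11.50); distance from the point to it = 2.00 mm. The point is not inside any of the regions above, so it lies outside the cross-section (2.00 mm from the nearest boundary).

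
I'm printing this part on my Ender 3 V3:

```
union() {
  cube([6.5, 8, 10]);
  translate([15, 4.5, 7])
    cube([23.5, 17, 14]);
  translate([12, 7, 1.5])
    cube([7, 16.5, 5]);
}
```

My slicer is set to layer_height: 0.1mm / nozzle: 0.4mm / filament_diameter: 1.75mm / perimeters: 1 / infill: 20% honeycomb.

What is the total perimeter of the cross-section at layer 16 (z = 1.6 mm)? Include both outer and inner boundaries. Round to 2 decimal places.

At z = 1.6 mm: the cube (footprint 6.5×8) is included at this height (perimeter 29.00 mm); the cube at (15, 4.5) is absent (z outside [7, 21]); the cube at (12, 7) is present — its section is the full 7×16.5 rectangle (perimeter 47.00 mm); Merging all regions: the 2 present regions are separate (no shared area or edge), so areas and boundary lengths simply add and each stays a separate island — boundary = 76.00 mm. Overall, the cross-section has 2 separate islands. Total boundary length (outer) = 76.00 mm.

76.00 mm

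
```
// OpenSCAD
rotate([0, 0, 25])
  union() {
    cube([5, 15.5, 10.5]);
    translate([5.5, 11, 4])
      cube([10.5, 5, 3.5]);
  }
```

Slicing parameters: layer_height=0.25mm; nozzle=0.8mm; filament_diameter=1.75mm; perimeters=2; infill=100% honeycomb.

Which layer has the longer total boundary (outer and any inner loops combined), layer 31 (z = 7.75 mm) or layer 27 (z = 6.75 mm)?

layer 27 (z = 6.75 mm)

Layer 31 (z = 7.75): the cube (footprint 5×15.5) is included at this height (perimeter 41.00 mm); the cube at (5.5, 11) is absent (z outside [4, 7.5]); Taking the union: only the 5×15.5 cube is present, so the union is just that shape — boundary = 41.00 mm; (rotated 25° about Z; rotation is an isometry so areas/perimeters/island counts are preserved). So its perimeter = 41.00 mm. Layer 27 (z = 6.75): the cube is present — its section is the full 5×15.5 rectangle (perimeter 41.00 mm); the 10.5×5 cube at (5.5, 11) contributes its full rectangle (perimeter 31.00 mm); Combining (union): the 2 present regions are separate (no shared area or edge), so areas and boundary lengths simply add and each stays a separate island — boundary = 72.00 mm; (whole slice rotated 25° about Z — lengths, areas and connectivity unchanged). So its perimeter = 72.00 mm. Layer 27 is larger (72.00 vs 41.00 mm).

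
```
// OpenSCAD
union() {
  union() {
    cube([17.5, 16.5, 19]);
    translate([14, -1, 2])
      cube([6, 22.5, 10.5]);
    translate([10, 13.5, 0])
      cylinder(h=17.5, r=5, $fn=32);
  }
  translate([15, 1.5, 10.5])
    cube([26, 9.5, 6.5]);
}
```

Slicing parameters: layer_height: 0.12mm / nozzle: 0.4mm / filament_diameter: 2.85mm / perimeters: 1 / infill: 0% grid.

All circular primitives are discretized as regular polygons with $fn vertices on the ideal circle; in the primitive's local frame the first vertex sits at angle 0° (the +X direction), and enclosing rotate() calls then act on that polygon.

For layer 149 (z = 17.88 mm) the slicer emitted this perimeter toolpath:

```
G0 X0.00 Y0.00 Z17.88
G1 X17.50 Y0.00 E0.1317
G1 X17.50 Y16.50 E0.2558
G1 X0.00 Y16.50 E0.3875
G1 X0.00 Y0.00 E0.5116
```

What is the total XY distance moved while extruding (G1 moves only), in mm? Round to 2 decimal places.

68.00 mm

Sum the Euclidean lengths of each G1 segment: total = 68.00 mm.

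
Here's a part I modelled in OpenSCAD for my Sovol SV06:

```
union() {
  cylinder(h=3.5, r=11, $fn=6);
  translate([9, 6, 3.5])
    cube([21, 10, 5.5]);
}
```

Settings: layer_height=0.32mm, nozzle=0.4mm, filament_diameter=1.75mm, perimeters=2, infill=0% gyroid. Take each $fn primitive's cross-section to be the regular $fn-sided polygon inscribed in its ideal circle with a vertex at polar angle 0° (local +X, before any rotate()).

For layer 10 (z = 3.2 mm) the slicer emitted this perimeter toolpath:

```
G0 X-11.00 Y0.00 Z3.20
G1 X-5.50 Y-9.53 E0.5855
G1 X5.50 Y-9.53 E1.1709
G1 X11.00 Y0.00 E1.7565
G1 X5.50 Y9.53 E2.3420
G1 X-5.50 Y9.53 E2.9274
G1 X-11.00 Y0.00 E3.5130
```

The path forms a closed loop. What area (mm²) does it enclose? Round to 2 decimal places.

314.49 mm²

Apply the shoelace formula to the sequence of (X, Y) vertices; enclosed area = 314.49 mm².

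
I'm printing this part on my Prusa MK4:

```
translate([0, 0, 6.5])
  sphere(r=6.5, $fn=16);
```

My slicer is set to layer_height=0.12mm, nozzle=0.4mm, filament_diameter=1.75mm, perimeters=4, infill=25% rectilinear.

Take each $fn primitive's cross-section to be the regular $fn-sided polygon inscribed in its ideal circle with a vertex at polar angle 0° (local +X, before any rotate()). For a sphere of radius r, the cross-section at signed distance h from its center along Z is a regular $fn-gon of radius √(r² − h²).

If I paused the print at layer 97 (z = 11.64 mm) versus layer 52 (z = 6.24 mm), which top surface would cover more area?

Layer 97 (z = 11.64): the r=6.5 sphere contributes a regular 16-gon of circumradius √(6.5²−5.14²) = 3.979 (area = (16/2)·3.979²·sin(360°/16) = 48.46 mm²). So its area = 48.46 mm². Layer 52 (z = 6.24): the r=6.5 sphere contributes a regular 16-gon of circumradius √(6.5²−0.26²) = 6.495 (area = (16/2)·6.495²·sin(360°/16) = 129.14 mm²). So its area = 129.14 mm². Layer 52 is larger (129.14 vs 48.46 mm²).

layer 52 (z = 6.24 mm)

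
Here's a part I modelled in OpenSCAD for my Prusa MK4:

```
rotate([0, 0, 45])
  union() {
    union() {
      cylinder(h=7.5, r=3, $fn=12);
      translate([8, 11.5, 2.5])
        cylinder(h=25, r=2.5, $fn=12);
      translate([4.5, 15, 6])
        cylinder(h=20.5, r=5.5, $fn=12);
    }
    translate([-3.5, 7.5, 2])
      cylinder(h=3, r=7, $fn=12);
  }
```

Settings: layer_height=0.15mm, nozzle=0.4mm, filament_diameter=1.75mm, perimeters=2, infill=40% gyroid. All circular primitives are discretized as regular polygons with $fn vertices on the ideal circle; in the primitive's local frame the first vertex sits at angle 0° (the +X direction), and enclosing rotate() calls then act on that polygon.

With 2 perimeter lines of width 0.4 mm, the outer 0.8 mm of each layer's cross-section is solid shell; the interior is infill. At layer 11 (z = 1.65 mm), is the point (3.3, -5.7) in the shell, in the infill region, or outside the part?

outside

At z = 1.65 mm: the cylinder: section is a regular 12-gon, circumradius r=3; the cylinder at (8, 11.5) does not reach this height (z outside [2.5, 27.5]); the cylinder at (4.5, 15) does not reach this height (z outside [6, 26.5]); Merging all regions: only the r=3 cylinder is present, so the union is just that shape — 1 connected region; the cylinder at (-3.5, 7.5) is absent (z outside [2, 5]); Taking the union: only the result so far is present, so the union is just that shape — 1 connected region; (rotated 45° about Z; rotation is an isometry so areas/perimeters/island counts are preserved). Overall, the cross-section is a single solid region. Undo the 45° rotation: the query point maps to (-1.697, -6.364) in the un-rotated model frame. The nearest boundary edge runs (-1.50, -2.60)→(-0.00, -3.00); distance from the point to it = 3.69 mm. The point is not inside any of the regions above, so it lies outside the cross-section (3.69 mm from the nearest boundary).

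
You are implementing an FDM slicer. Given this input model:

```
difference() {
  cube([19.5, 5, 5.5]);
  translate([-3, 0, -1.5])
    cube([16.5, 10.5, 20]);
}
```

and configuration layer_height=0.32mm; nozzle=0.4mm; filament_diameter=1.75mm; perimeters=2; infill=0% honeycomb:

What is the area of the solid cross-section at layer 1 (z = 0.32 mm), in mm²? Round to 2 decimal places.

30.00 mm²

At z = 0.32 mm: the 19.5×5 cube contributes its full rectangle (area 97.50 mm²); the cube at (-3, 0) (footprint 16.5×10.5) is included at this height (area 173.25 mm²); Taking the first minus the rest: starting from the 19.5×5 cube (97.50 mm²), the 16.5×10.5 cube at (-3, 0) partially overlaps it — only the 67.50 mm² overlap (of its 173.25 mm²) is removed, clipping the outline — area = 30.00 mm². Overall, the cross-section is a single solid region. Net area = 30.00 mm².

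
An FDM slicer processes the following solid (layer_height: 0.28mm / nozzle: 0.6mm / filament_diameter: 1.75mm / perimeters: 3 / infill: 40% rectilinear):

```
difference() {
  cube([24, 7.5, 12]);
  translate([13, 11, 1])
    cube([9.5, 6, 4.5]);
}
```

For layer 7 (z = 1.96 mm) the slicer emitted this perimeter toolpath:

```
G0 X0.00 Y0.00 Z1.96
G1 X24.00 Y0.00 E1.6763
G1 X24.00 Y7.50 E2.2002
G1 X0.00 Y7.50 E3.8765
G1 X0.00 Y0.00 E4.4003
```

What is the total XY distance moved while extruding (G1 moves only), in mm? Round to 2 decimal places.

Sum the Euclidean lengths of each G1 segment: total = 63.00 mm.

63.00 mm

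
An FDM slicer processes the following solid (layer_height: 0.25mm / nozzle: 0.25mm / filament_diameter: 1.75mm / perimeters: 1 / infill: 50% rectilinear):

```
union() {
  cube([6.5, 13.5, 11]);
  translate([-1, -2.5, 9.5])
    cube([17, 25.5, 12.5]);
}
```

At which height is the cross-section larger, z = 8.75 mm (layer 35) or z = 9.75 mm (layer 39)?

layer 39 (z = 9.75 mm)

Layer 35 (z = 8.75): the cube is present — its section is the full 6.5×13.5 rectangle (area 87.75 mm²); the cube at (-1, -2.5) is absent (z outside [9.5, 22]); Combining (union): only the 6.5×13.5 cube is present, so the union is just that shape — area = 87.75 mm². So its area = 87.75 mm². Layer 39 (z = 9.75): the cube is present — its section is the full 6.5×13.5 rectangle (area 87.75 mm²); the cube at (-1, -2.5) (footprint 17×25.5) is included at this height (area 433.50 mm²); Combining (union): the 6.5×13.5 cube lies entirely inside the 17×25.5 cube at (-1, -2.5), so the union is just the 17×25.5 cube at (-1, -2.5) — area = 433.50 mm². So its area = 433.50 mm². Layer 39 is larger (433.50 vs 87.75 mm²).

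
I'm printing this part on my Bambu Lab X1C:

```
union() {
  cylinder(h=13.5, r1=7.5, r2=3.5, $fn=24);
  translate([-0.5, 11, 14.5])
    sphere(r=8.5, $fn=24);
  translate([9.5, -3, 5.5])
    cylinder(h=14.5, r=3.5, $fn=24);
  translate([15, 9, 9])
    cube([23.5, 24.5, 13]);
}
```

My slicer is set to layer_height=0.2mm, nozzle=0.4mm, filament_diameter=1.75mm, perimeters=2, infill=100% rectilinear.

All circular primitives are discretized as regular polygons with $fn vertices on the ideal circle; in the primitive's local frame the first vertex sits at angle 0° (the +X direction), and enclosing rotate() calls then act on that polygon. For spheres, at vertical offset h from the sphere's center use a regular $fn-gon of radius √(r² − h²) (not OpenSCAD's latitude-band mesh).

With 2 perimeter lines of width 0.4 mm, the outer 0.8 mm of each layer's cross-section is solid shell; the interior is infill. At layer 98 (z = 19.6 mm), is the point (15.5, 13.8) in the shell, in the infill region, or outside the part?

At z = 19.6 mm: the cone is not intersected at this z (z outside [0, 13.5]); the r=8.5 sphere at (-0.5, 11) contributes a regular 24-gon of circumradius √(8.5²−5.1²) = 6.800; the r=3.5 cylinder at (9.5, -3) contributes a regular 24-gon of circumradius 3.5; the 23.5×24.5 cube at (15, 9) contributes its full rectangle; Merging all regions: the 3 present regions are separate (no shared area or edge), so areas and boundary lengths simply add and each stays a separate island — 3 connected regions. Overall, the cross-section has 3 separate islands. The nearest boundary edge runs (15.00, 9.00)→(15.00, 33.50); distance from the point to it = 0.50 mm. (Shell/infill is judged within the island containing the point — the largest one.) The point is inside the cross-section, 0.50 mm from the nearest boundary — within the 0.8 mm shell band (2 × 0.4).

shell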